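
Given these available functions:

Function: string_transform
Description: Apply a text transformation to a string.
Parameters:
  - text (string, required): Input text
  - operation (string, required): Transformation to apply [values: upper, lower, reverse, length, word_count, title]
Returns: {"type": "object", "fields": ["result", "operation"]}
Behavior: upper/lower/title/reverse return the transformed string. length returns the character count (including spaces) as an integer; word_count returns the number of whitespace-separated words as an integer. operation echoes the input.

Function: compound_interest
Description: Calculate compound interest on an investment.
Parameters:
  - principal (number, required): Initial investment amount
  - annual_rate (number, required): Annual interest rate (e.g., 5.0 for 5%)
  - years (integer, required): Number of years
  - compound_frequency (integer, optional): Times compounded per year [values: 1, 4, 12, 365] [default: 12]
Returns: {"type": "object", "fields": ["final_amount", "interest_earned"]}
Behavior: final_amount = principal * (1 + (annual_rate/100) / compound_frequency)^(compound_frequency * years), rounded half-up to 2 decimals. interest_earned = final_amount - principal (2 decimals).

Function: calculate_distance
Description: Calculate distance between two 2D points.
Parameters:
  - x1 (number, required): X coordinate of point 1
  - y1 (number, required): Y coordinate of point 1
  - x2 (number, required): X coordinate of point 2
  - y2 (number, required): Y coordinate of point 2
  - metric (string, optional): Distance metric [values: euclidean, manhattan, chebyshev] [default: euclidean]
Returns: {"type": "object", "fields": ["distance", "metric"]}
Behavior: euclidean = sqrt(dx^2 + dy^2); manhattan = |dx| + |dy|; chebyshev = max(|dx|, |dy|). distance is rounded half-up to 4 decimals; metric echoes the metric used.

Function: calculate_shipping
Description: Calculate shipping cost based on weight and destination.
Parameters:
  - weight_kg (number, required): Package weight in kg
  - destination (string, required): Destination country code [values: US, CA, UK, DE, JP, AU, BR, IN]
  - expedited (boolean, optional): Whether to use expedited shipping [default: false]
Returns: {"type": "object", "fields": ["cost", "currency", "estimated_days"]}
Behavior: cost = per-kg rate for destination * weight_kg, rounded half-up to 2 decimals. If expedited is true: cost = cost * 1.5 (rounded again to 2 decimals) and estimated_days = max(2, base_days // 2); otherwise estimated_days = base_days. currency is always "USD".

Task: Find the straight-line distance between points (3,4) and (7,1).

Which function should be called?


The task needs a function whose description is: Calculate distance between two 2D points.
calculate_distance


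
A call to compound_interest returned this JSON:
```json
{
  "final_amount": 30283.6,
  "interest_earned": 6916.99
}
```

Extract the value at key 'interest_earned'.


6916.99


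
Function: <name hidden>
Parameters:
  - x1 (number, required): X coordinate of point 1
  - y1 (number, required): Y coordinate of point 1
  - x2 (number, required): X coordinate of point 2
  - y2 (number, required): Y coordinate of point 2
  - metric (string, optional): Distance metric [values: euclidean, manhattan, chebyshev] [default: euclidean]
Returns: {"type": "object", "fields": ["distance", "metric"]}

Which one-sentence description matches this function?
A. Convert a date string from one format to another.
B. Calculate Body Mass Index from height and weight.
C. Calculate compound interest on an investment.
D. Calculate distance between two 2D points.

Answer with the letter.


Parameters x1, y1, x2, y2, metric and return ["distance", "metric"] fit: Calculate distance between two 2D points.
D


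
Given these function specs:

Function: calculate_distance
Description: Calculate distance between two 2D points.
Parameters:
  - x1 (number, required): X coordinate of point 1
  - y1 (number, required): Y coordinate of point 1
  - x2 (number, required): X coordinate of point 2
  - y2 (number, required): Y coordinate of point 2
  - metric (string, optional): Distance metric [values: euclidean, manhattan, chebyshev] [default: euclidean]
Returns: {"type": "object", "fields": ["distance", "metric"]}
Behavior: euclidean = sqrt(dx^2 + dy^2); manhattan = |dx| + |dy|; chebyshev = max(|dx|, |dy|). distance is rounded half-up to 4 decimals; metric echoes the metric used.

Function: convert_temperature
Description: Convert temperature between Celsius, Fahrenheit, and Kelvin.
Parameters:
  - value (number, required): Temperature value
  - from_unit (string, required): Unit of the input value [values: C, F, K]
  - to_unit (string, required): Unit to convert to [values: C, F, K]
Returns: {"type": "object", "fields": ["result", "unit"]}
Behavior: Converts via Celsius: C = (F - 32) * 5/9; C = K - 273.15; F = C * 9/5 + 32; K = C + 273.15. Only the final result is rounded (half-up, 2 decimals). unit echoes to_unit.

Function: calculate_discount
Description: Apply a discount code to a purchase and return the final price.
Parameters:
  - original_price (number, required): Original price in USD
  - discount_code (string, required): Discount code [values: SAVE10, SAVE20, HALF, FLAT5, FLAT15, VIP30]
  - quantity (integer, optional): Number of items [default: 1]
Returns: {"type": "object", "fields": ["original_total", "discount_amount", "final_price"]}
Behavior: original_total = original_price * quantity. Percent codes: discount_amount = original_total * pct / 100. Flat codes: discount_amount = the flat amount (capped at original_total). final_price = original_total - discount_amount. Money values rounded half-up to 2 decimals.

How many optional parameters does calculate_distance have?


Parameters of calculate_distance: x1 (required), y1 (required), x2 (required), y2 (required), metric (optional)
Optional count:
1


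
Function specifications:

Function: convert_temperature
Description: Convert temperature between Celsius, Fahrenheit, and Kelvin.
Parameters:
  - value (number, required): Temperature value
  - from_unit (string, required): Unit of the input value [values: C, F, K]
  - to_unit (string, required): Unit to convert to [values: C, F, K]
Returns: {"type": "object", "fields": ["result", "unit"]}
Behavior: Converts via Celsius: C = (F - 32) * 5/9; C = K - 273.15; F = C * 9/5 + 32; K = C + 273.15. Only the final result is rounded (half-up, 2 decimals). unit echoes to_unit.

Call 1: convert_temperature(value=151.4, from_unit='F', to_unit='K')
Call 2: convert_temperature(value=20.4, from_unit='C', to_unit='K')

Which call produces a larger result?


Call 1:
  To C: (151.4 - 32) * 5/9 = 66.333333
  To K: 66.333333 + 273.15 = 339.483333
  Round to 2 decimals: 339.48
  -> 339.48 K
Call 2:
  Input already in C: 20.4
  To K: 20.4 + 273.15 = 293.55
  Round to 2 decimals: 293.55
  -> 293.55 K
Call 1 (339.48 K)


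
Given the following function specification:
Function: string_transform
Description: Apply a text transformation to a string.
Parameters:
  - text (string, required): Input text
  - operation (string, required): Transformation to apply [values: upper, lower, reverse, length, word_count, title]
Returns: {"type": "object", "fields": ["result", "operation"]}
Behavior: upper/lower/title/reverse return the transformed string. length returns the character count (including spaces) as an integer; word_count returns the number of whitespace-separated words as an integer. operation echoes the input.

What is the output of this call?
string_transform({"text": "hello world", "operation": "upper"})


upper('hello world') = 'HELLO WORLD'
Output:
{"result": "HELLO WORLD", "operation": "upper"}


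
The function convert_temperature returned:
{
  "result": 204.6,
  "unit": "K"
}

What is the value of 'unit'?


K


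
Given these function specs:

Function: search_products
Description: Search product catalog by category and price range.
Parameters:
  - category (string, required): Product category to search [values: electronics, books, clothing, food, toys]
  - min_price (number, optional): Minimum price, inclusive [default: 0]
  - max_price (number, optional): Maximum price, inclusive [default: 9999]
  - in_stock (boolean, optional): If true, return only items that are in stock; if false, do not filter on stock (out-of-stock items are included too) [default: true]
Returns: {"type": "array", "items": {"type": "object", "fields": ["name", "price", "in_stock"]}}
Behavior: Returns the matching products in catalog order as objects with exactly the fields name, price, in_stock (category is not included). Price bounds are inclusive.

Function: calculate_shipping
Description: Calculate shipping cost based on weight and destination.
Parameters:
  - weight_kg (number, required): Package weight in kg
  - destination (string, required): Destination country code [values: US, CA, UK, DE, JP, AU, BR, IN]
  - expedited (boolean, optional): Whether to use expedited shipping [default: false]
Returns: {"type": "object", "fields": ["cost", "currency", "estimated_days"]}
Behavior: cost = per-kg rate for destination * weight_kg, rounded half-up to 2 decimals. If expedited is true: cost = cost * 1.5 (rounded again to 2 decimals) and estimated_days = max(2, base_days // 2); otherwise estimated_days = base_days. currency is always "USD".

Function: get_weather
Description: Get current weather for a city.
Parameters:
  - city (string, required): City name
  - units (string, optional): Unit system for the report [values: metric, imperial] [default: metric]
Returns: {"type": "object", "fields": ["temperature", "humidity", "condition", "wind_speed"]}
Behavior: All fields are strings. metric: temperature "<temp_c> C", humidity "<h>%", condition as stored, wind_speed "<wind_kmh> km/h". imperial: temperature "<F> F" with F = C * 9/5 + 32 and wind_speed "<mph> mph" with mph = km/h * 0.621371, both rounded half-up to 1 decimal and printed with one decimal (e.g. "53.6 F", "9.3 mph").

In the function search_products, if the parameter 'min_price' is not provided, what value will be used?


The search_products spec declares:
  - min_price (number, optional): Minimum price, inclusive [default: 0]
Default:
0


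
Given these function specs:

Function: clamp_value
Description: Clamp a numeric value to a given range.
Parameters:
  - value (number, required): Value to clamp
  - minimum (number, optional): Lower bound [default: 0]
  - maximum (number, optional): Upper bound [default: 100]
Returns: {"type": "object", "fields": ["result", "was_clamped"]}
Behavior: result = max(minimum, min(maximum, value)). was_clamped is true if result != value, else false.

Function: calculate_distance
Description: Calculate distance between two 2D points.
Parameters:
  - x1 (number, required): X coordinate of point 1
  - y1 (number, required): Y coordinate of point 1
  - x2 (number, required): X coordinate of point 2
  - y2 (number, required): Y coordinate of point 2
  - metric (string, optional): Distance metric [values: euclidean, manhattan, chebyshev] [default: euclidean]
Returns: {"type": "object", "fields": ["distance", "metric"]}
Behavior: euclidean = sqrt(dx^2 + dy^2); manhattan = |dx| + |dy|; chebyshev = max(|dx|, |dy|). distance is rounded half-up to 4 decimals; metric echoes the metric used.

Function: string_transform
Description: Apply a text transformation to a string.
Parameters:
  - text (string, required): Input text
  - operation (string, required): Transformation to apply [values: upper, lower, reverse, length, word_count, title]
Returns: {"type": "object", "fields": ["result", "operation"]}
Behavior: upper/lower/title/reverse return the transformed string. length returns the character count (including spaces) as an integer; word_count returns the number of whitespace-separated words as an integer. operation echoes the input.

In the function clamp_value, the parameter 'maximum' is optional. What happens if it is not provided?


The clamp_value spec declares:
  - maximum (number, optional): Upper bound [default: 100]
It defaults to 100


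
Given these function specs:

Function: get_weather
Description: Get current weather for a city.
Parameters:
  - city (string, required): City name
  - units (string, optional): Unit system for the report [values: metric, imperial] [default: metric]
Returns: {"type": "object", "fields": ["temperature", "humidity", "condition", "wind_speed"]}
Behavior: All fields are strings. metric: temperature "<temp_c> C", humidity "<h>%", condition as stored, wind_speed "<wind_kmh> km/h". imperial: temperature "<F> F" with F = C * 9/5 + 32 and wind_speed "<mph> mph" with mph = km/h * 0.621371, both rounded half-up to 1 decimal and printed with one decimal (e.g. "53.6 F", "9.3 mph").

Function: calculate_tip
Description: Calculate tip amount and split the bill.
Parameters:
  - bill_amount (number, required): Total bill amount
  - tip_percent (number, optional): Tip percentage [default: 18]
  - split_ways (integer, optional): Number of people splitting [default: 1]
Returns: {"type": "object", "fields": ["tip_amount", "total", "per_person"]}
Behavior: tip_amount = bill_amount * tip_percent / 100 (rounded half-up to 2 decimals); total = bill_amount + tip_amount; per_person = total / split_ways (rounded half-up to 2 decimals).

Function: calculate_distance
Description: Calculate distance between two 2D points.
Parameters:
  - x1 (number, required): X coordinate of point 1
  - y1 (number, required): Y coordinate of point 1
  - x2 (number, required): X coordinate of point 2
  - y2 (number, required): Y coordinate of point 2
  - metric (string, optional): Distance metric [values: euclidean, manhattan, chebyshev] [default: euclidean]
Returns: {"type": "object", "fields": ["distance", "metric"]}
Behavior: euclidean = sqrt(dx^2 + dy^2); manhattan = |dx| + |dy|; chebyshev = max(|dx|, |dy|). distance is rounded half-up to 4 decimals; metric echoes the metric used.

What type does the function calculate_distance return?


The calculate_distance spec declares Returns: {"type": "object", "fields": ["distance", "metric"]}
Type:
object


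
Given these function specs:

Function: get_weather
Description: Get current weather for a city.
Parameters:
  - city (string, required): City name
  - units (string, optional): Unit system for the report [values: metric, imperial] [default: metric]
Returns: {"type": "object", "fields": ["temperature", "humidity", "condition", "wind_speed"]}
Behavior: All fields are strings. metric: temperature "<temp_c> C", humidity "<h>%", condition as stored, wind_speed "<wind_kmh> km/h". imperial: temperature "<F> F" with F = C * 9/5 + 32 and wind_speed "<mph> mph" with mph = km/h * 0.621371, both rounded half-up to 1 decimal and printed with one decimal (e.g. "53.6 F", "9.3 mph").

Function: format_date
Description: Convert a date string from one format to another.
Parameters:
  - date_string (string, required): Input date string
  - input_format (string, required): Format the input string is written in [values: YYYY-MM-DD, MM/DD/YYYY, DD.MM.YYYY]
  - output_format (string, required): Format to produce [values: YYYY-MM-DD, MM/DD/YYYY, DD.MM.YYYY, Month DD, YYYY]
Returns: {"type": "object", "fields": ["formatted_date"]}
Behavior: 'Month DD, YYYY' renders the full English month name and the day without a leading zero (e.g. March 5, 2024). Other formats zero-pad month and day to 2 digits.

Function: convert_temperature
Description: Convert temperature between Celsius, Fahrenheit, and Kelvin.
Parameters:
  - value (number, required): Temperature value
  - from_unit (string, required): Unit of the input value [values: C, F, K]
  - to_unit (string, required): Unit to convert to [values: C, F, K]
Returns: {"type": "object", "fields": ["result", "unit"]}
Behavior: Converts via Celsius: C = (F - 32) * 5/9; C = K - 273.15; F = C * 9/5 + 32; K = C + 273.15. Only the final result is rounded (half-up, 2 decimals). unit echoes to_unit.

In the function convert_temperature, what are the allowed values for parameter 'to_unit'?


The convert_temperature spec declares:
  - to_unit (string, required): Unit to convert to [values: C, F, K]
Allowed values:
C, F, K


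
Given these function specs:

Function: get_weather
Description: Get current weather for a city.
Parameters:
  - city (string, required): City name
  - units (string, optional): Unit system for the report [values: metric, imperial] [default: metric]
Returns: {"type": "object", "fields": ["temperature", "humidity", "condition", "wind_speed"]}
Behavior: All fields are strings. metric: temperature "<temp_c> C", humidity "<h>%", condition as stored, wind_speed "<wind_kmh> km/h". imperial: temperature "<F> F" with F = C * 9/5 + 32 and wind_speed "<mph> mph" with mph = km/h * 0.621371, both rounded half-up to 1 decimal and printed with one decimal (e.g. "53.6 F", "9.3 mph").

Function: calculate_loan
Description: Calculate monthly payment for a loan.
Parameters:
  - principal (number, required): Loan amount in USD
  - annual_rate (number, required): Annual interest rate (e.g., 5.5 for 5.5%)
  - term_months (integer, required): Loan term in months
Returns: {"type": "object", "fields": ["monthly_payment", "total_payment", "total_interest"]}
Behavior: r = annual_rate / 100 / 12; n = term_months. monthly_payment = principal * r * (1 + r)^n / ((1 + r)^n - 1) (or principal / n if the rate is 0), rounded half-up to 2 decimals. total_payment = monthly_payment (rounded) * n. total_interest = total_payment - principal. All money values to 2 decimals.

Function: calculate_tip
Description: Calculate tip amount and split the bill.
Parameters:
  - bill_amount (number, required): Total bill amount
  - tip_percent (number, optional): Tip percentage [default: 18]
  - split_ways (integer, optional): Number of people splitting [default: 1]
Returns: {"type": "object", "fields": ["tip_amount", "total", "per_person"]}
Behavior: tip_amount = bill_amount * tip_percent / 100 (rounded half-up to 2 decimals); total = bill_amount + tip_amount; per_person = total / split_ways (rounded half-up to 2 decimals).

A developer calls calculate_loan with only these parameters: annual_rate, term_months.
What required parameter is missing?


Required parameters: principal, annual_rate, term_months
Provided: annual_rate, term_months
Missing: principal
principal


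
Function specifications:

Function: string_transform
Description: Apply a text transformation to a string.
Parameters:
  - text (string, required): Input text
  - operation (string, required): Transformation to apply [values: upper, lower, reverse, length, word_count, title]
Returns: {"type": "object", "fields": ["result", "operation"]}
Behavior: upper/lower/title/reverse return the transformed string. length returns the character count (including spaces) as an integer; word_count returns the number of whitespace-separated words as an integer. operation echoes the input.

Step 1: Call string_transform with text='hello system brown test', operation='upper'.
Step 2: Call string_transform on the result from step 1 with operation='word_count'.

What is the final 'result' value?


Step 1: string_transform(text='hello system brown test', operation='upper')
  -> result = 'HELLO SYSTEM BROWN TEST'
Step 2: string_transform(text='HELLO SYSTEM BROWN TEST', operation='word_count')
  words: HELLO, SYSTEM, BROWN, TEST -> 4
  -> result = 4
4


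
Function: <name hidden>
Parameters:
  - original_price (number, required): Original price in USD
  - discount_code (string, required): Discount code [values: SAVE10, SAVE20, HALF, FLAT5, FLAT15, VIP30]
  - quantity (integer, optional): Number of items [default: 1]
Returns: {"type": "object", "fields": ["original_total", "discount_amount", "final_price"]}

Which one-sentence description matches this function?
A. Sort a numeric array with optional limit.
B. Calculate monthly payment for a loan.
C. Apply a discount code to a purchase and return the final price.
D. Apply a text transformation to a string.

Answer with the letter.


Parameters original_price, discount_code, quantity and return ["original_total", "discount_amount", "final_price"] fit: Apply a discount code to a purchase and return the final price.
C


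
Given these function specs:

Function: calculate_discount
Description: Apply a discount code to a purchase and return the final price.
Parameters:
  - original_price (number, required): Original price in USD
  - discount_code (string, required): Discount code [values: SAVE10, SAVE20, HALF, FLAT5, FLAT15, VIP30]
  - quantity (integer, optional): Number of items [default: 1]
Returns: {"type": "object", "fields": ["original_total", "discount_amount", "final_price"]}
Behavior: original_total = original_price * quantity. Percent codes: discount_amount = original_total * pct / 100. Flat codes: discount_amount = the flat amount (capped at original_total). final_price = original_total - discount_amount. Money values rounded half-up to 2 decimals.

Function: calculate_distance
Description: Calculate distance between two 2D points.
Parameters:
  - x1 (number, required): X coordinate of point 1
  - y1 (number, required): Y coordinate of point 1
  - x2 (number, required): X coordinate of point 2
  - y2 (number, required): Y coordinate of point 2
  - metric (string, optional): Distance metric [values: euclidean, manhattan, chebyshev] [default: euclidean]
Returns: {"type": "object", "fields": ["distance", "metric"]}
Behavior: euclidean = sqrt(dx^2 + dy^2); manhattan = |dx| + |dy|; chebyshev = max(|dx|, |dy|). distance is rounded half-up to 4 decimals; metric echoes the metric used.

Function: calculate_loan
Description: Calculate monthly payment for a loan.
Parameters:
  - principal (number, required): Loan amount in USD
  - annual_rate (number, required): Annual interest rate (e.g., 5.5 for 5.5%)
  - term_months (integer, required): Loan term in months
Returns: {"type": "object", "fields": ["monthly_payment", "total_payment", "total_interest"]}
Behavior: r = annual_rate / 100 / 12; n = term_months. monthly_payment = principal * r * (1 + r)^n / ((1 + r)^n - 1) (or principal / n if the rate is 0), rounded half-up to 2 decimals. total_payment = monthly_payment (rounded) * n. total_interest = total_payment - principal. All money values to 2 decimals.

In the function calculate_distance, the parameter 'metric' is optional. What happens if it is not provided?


The calculate_distance spec declares:
  - metric (string, optional): Distance metric [values: euclidean, manhattan, chebyshev] [default: euclidean]
It defaults to euclidean


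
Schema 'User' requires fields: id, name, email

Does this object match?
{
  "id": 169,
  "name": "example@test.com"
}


Checking required fields...
Missing: email
Invalid - missing required field 'email'


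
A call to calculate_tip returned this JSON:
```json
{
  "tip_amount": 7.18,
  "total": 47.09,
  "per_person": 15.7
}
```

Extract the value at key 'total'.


47.09


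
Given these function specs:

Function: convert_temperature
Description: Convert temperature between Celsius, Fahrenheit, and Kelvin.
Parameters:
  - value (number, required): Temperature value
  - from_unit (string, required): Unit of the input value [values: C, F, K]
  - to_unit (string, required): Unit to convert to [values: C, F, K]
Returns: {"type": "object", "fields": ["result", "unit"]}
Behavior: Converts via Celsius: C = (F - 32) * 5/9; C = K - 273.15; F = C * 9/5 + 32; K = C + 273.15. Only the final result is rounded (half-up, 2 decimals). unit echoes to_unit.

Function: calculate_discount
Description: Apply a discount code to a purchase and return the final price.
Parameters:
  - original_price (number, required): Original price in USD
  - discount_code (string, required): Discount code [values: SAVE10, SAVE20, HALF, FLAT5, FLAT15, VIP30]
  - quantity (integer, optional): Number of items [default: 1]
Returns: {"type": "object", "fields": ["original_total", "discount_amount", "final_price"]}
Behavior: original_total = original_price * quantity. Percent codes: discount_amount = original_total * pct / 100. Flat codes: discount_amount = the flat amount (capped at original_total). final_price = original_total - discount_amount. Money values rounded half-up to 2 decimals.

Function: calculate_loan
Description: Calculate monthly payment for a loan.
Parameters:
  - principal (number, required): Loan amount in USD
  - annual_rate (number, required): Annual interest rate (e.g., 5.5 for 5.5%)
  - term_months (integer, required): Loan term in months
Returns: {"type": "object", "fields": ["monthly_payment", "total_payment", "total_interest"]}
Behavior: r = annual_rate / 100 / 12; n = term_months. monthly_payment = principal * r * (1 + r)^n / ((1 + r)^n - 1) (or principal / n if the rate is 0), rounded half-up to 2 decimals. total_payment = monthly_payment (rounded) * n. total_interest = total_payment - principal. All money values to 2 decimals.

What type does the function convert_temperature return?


The convert_temperature spec declares Returns: {"type": "object", "fields": ["result", "unit"]}
Type:
object


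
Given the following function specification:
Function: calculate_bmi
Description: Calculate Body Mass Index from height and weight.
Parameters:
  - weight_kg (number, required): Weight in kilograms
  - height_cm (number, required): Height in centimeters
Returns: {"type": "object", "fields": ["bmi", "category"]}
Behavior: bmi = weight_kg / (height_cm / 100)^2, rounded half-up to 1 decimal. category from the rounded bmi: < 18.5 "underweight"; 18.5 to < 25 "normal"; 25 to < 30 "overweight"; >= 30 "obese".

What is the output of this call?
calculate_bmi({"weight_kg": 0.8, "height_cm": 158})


height_m = 158 / 100 = 1.58
bmi = 0.8 / 1.58^2 = 0.8 / 2.4964 = 0.320461 -> 0.3
0.3 < 18.5 -> underweight
Output:
{"bmi": 0.3, "category": "underweight"}


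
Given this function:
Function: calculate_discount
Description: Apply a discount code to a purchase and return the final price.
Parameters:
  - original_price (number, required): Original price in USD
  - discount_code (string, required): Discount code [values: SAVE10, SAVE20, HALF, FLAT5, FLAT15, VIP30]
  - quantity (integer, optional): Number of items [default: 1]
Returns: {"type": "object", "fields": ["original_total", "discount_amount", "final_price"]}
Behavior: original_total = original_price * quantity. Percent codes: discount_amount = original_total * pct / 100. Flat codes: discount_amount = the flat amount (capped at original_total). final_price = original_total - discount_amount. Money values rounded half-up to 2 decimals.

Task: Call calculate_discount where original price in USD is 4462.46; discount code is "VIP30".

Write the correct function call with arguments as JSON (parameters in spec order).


Mapping each described value to its parameter name:
  'Original price in USD' -> original_price = 4462.46
  'Discount code' -> discount_code = "VIP30"
calculate_discount({"original_price": 4462.46, "discount_code": "VIP30"})


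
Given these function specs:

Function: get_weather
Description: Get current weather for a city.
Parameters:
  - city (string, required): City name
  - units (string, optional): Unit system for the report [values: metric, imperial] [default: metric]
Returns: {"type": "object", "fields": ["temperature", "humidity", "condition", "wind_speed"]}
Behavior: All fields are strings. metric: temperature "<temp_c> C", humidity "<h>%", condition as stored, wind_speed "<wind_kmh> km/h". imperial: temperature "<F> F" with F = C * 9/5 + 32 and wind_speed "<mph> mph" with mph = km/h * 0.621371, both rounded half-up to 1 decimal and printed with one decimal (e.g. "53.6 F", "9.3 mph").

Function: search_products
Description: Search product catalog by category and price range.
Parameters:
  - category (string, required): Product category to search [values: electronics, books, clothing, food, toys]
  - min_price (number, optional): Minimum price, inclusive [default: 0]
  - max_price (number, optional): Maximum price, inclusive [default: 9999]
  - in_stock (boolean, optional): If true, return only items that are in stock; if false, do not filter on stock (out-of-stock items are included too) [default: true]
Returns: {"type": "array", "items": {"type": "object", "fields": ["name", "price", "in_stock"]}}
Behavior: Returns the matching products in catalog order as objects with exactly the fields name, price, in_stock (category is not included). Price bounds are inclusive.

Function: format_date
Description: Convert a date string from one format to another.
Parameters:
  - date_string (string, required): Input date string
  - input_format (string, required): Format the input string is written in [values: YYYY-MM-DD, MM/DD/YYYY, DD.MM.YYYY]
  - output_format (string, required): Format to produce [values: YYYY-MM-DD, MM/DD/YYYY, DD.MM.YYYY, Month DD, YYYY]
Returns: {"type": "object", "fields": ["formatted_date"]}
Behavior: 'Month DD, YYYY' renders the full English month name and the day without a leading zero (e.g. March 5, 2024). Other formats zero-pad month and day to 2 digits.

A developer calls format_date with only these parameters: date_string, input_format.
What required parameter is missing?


Required parameters: date_string, input_format, output_format
Provided: date_string, input_format
Missing: output_format
output_format


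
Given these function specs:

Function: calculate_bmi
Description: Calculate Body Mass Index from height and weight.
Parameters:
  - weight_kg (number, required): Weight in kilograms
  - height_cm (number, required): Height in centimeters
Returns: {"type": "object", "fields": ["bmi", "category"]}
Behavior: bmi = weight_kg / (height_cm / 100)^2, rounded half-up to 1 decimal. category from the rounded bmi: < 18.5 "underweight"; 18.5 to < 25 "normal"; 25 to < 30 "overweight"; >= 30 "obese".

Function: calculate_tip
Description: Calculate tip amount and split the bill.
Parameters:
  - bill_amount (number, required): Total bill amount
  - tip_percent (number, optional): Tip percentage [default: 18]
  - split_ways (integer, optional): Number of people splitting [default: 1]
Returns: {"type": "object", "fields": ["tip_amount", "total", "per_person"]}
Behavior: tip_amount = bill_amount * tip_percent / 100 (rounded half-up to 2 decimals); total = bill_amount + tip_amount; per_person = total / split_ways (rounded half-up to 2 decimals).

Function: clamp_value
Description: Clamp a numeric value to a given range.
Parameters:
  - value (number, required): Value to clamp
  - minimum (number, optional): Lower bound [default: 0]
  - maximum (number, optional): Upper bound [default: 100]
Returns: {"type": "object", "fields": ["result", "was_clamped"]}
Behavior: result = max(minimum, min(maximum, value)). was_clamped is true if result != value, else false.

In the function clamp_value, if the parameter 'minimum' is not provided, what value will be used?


The clamp_value spec declares:
  - minimum (number, optional): Lower bound [default: 0]
Default:
0


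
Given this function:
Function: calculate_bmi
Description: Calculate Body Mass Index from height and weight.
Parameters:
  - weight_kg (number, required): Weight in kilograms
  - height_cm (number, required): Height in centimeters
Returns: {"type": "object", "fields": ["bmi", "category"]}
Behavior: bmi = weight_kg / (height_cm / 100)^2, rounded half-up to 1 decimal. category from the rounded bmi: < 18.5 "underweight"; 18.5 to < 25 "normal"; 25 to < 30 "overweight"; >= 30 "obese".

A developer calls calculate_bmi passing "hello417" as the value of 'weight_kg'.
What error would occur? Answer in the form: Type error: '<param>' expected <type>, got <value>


Spec: 'weight_kg' is declared as number; "hello417" is a string.
Type error: 'weight_kg' expected number, got "hello417"


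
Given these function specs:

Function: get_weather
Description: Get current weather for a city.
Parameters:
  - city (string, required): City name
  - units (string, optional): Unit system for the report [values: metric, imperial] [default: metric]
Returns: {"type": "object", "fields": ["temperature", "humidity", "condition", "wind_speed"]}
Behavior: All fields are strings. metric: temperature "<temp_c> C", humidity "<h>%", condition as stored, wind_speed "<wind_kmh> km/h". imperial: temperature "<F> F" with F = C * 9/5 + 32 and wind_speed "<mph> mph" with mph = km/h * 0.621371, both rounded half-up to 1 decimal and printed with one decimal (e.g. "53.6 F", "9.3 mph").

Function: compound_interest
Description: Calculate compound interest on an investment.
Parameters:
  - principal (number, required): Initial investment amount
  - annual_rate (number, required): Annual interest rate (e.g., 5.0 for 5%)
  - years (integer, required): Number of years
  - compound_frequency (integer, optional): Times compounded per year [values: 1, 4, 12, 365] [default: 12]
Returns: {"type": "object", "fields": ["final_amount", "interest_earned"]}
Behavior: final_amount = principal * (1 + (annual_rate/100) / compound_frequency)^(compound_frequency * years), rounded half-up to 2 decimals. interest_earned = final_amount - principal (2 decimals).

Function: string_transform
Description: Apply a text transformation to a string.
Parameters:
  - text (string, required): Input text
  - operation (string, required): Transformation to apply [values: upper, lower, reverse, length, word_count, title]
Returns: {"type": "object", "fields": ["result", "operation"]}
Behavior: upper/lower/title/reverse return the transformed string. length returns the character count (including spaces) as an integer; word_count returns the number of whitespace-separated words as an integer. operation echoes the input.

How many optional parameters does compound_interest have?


Parameters of compound_interest: principal (required), annual_rate (required), years (required), compound_frequency (optional)
Optional count:
1


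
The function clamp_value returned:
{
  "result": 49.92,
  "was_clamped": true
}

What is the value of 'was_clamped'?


true


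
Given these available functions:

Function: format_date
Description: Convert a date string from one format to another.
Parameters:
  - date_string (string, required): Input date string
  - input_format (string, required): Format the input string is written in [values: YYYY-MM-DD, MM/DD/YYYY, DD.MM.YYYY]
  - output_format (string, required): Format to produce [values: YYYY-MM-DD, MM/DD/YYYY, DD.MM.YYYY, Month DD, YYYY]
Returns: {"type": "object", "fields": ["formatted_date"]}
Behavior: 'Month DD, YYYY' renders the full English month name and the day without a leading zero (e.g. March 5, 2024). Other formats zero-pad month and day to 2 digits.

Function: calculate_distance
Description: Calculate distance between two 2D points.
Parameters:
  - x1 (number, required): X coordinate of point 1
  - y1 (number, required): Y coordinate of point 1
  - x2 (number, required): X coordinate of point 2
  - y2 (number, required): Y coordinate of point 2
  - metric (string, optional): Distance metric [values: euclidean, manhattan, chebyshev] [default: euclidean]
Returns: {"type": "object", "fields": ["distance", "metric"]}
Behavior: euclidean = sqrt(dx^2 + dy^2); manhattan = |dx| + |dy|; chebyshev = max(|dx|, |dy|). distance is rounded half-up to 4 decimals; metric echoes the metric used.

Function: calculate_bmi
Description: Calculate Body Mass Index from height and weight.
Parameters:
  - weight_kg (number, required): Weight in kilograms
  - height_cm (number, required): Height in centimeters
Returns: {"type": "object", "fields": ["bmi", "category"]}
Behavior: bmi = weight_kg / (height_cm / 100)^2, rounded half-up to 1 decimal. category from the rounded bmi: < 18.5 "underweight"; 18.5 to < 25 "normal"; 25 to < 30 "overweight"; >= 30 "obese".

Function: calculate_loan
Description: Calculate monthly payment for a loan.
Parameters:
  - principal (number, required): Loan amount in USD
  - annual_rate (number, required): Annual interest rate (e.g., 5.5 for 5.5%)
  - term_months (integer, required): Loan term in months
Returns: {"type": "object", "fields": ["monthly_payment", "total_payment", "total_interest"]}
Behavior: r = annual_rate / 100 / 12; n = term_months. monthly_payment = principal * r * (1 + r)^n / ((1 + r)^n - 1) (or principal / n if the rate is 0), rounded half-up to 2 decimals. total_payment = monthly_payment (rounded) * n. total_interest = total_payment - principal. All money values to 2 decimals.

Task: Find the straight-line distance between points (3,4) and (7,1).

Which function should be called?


The task needs a function whose description is: Calculate distance between two 2D points.
calculate_distance


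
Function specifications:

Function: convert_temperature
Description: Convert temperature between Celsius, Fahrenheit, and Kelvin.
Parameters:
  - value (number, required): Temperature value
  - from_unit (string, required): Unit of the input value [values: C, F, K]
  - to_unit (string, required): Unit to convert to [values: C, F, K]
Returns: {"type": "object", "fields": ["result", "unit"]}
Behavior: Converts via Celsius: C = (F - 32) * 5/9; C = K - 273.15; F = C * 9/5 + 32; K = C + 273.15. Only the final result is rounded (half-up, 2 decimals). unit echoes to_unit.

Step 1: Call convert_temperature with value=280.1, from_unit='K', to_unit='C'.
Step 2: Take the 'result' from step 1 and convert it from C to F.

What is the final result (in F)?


Step 1: convert_temperature(value=280.1, from_unit=K, to_unit=C)
  To C: 280.1 - 273.15 = 6.95
  Target is C: 6.95
  Round to 2 decimals: 6.95
  -> result = 6.95 C
Step 2: convert_temperature(value=6.95, from_unit=C, to_unit=F)
  Input already in C: 6.95
  To F: 6.95 * 9/5 + 32 = 44.51
  Round to 2 decimals: 44.51
  -> result = 44.51 F
44.51 F


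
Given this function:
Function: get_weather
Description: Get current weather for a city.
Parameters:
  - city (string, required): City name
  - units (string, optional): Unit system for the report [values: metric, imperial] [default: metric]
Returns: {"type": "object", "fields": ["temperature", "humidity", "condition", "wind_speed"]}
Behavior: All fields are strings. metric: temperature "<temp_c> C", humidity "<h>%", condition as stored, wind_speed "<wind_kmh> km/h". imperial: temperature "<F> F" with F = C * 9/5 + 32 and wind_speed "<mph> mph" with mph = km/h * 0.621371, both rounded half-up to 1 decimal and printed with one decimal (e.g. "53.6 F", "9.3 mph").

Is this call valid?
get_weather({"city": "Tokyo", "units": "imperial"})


Checking all required parameters present and types match... All valid.
Valid


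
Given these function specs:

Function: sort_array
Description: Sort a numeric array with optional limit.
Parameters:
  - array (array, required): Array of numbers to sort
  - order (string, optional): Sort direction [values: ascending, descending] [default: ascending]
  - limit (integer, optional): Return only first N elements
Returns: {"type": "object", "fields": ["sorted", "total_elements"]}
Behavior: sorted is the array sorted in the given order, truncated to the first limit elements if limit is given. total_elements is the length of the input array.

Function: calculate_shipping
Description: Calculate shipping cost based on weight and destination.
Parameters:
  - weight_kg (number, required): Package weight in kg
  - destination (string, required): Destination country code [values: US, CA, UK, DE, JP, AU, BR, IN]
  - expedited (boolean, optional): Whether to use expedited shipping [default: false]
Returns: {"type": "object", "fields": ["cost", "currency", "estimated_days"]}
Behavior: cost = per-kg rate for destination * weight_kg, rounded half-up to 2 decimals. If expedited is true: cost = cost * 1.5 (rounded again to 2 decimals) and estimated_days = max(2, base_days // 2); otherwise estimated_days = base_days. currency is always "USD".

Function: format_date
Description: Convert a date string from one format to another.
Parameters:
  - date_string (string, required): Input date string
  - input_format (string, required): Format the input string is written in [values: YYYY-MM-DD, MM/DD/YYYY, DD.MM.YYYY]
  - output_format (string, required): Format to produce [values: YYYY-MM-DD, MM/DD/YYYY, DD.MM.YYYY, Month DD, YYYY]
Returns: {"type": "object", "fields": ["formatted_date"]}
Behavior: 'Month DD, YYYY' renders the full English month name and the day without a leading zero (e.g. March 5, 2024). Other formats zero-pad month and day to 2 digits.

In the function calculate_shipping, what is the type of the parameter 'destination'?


The calculate_shipping spec declares:
  - destination (string, required): Destination country code [values: US, CA, UK, DE, JP, AU, BR, IN]
Type:
string
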